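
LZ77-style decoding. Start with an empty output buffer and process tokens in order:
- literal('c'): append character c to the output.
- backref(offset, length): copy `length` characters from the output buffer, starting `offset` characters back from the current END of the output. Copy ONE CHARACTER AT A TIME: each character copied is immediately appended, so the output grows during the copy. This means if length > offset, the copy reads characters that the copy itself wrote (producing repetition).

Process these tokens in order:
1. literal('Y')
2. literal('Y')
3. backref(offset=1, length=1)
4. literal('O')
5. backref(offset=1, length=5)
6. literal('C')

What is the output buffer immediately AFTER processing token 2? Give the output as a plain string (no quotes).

Answer: YY

Derivation:
Token 1: literal('Y'). Output: "Y"
Token 2: literal('Y'). Output: "YY"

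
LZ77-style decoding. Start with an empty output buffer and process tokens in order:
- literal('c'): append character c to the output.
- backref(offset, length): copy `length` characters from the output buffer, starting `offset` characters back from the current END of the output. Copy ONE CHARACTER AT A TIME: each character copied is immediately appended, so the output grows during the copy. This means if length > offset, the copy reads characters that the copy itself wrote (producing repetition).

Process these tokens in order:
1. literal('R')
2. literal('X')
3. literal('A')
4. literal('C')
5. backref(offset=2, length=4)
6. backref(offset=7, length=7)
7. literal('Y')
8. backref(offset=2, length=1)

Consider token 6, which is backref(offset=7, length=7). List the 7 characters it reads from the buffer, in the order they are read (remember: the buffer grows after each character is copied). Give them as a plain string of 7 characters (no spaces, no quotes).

Token 1: literal('R'). Output: "R"
Token 2: literal('X'). Output: "RX"
Token 3: literal('A'). Output: "RXA"
Token 4: literal('C'). Output: "RXAC"
Token 5: backref(off=2, len=4) (overlapping!). Copied 'ACAC' from pos 2. Output: "RXACACAC"
Token 6: backref(off=7, len=7). Buffer before: "RXACACAC" (len 8)
  byte 1: read out[1]='X', append. Buffer now: "RXACACACX"
  byte 2: read out[2]='A', append. Buffer now: "RXACACACXA"
  byte 3: read out[3]='C', append. Buffer now: "RXACACACXAC"
  byte 4: read out[4]='A', append. Buffer now: "RXACACACXACA"
  byte 5: read out[5]='C', append. Buffer now: "RXACACACXACAC"
  byte 6: read out[6]='A', append. Buffer now: "RXACACACXACACA"
  byte 7: read out[7]='C', append. Buffer now: "RXACACACXACACAC"

Answer: XACACAC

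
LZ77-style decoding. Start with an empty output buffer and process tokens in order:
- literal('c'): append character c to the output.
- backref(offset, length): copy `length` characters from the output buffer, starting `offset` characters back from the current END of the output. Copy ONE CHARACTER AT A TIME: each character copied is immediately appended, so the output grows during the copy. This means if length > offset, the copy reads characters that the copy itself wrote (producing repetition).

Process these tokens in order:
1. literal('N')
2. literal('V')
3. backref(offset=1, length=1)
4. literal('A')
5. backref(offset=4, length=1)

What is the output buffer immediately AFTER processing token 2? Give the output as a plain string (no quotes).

Token 1: literal('N'). Output: "N"
Token 2: literal('V'). Output: "NV"

Answer: NV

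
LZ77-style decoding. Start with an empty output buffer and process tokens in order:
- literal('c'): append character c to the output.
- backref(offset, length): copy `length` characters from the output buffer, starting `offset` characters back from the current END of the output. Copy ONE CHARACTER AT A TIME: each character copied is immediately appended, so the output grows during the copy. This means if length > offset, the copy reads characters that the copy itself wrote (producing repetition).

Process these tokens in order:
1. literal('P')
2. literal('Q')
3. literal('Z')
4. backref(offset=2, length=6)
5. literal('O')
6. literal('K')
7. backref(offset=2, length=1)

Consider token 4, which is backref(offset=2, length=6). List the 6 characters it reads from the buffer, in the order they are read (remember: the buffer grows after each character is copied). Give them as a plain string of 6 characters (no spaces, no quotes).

Answer: QZQZQZ

Derivation:
Token 1: literal('P'). Output: "P"
Token 2: literal('Q'). Output: "PQ"
Token 3: literal('Z'). Output: "PQZ"
Token 4: backref(off=2, len=6). Buffer before: "PQZ" (len 3)
  byte 1: read out[1]='Q', append. Buffer now: "PQZQ"
  byte 2: read out[2]='Z', append. Buffer now: "PQZQZ"
  byte 3: read out[3]='Q', append. Buffer now: "PQZQZQ"
  byte 4: read out[4]='Z', append. Buffer now: "PQZQZQZ"
  byte 5: read out[5]='Q', append. Buffer now: "PQZQZQZQ"
  byte 6: read out[6]='Z', append. Buffer now: "PQZQZQZQZ"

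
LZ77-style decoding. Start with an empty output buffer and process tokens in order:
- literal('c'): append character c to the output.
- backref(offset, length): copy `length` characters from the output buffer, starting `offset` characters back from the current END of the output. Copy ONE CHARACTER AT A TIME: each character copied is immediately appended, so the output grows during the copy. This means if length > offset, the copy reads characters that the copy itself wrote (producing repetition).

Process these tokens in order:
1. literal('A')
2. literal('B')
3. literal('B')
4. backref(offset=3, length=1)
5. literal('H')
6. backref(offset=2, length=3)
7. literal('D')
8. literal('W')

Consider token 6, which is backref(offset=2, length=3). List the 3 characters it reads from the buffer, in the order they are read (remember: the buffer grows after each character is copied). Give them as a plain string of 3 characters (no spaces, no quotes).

Answer: AHA

Derivation:
Token 1: literal('A'). Output: "A"
Token 2: literal('B'). Output: "AB"
Token 3: literal('B'). Output: "ABB"
Token 4: backref(off=3, len=1). Copied 'A' from pos 0. Output: "ABBA"
Token 5: literal('H'). Output: "ABBAH"
Token 6: backref(off=2, len=3). Buffer before: "ABBAH" (len 5)
  byte 1: read out[3]='A', append. Buffer now: "ABBAHA"
  byte 2: read out[4]='H', append. Buffer now: "ABBAHAH"
  byte 3: read out[5]='A', append. Buffer now: "ABBAHAHA"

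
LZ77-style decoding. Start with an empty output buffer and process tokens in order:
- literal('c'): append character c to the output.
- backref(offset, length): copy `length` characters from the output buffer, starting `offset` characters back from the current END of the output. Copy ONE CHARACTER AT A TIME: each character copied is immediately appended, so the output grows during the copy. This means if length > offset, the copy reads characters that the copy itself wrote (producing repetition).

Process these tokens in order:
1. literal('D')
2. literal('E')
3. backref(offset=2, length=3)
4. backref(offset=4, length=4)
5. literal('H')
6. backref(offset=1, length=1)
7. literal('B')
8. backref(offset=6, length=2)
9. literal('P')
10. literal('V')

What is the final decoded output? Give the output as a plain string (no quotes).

Token 1: literal('D'). Output: "D"
Token 2: literal('E'). Output: "DE"
Token 3: backref(off=2, len=3) (overlapping!). Copied 'DED' from pos 0. Output: "DEDED"
Token 4: backref(off=4, len=4). Copied 'EDED' from pos 1. Output: "DEDEDEDED"
Token 5: literal('H'). Output: "DEDEDEDEDH"
Token 6: backref(off=1, len=1). Copied 'H' from pos 9. Output: "DEDEDEDEDHH"
Token 7: literal('B'). Output: "DEDEDEDEDHHB"
Token 8: backref(off=6, len=2). Copied 'DE' from pos 6. Output: "DEDEDEDEDHHBDE"
Token 9: literal('P'). Output: "DEDEDEDEDHHBDEP"
Token 10: literal('V'). Output: "DEDEDEDEDHHBDEPV"

Answer: DEDEDEDEDHHBDEPV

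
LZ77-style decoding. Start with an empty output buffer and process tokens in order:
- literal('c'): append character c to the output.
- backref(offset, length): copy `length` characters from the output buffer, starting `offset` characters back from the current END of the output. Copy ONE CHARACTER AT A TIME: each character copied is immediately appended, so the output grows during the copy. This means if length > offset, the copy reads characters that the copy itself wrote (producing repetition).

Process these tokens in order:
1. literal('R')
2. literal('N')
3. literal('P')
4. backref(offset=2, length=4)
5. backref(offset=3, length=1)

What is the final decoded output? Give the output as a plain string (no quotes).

Token 1: literal('R'). Output: "R"
Token 2: literal('N'). Output: "RN"
Token 3: literal('P'). Output: "RNP"
Token 4: backref(off=2, len=4) (overlapping!). Copied 'NPNP' from pos 1. Output: "RNPNPNP"
Token 5: backref(off=3, len=1). Copied 'P' from pos 4. Output: "RNPNPNPP"

Answer: RNPNPNPP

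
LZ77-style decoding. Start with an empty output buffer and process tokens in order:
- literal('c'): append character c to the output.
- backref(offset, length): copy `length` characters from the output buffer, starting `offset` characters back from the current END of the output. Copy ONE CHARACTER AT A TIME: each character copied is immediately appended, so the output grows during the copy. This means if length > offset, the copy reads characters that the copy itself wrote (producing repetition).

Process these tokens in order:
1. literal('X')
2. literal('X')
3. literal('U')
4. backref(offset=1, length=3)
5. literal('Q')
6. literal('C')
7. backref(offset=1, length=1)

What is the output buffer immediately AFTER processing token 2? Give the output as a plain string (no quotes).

Token 1: literal('X'). Output: "X"
Token 2: literal('X'). Output: "XX"

Answer: XX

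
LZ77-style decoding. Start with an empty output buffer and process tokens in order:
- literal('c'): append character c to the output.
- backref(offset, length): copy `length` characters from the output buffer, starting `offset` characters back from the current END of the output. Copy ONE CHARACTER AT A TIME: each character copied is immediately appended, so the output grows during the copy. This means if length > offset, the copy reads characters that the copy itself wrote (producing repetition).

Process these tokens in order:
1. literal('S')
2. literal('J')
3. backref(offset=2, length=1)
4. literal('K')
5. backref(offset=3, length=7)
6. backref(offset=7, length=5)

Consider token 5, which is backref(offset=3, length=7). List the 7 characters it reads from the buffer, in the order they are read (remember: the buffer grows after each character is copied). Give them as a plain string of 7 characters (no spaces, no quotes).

Answer: JSKJSKJ

Derivation:
Token 1: literal('S'). Output: "S"
Token 2: literal('J'). Output: "SJ"
Token 3: backref(off=2, len=1). Copied 'S' from pos 0. Output: "SJS"
Token 4: literal('K'). Output: "SJSK"
Token 5: backref(off=3, len=7). Buffer before: "SJSK" (len 4)
  byte 1: read out[1]='J', append. Buffer now: "SJSKJ"
  byte 2: read out[2]='S', append. Buffer now: "SJSKJS"
  byte 3: read out[3]='K', append. Buffer now: "SJSKJSK"
  byte 4: read out[4]='J', append. Buffer now: "SJSKJSKJ"
  byte 5: read out[5]='S', append. Buffer now: "SJSKJSKJS"
  byte 6: read out[6]='K', append. Buffer now: "SJSKJSKJSK"
  byte 7: read out[7]='J', append. Buffer now: "SJSKJSKJSKJ"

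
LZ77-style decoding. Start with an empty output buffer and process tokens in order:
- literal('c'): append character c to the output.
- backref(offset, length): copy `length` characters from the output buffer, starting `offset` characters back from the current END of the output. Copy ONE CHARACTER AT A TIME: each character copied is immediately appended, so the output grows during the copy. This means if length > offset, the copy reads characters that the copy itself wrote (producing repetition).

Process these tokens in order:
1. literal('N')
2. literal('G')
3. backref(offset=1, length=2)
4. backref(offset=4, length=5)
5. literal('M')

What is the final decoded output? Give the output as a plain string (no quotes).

Answer: NGGGNGGGNM

Derivation:
Token 1: literal('N'). Output: "N"
Token 2: literal('G'). Output: "NG"
Token 3: backref(off=1, len=2) (overlapping!). Copied 'GG' from pos 1. Output: "NGGG"
Token 4: backref(off=4, len=5) (overlapping!). Copied 'NGGGN' from pos 0. Output: "NGGGNGGGN"
Token 5: literal('M'). Output: "NGGGNGGGNM"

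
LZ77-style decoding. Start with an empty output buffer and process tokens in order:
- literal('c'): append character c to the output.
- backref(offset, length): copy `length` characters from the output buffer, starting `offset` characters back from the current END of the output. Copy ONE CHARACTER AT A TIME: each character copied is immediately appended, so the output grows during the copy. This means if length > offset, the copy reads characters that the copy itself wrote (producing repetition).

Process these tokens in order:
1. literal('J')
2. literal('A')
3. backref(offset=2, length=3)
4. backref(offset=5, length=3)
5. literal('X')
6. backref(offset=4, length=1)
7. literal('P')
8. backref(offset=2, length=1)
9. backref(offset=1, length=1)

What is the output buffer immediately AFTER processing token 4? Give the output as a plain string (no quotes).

Answer: JAJAJJAJ

Derivation:
Token 1: literal('J'). Output: "J"
Token 2: literal('A'). Output: "JA"
Token 3: backref(off=2, len=3) (overlapping!). Copied 'JAJ' from pos 0. Output: "JAJAJ"
Token 4: backref(off=5, len=3). Copied 'JAJ' from pos 0. Output: "JAJAJJAJ"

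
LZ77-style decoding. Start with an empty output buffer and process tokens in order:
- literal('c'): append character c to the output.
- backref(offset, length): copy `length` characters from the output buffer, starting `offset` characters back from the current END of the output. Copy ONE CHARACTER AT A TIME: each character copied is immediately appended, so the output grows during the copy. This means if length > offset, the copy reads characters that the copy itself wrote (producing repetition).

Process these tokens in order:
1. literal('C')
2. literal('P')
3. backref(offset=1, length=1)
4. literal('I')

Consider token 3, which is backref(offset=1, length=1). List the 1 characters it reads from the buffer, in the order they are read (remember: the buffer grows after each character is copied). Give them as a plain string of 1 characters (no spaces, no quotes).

Token 1: literal('C'). Output: "C"
Token 2: literal('P'). Output: "CP"
Token 3: backref(off=1, len=1). Buffer before: "CP" (len 2)
  byte 1: read out[1]='P', append. Buffer now: "CPP"

Answer: P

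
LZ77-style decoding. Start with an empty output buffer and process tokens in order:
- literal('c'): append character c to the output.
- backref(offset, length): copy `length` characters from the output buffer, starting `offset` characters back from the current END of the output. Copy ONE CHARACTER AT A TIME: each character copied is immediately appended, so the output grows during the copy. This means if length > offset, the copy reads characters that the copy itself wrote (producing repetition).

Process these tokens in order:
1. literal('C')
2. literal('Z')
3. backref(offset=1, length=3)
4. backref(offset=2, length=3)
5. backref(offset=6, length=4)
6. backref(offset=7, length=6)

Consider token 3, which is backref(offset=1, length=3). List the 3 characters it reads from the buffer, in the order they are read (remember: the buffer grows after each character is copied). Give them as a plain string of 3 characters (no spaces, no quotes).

Answer: ZZZ

Derivation:
Token 1: literal('C'). Output: "C"
Token 2: literal('Z'). Output: "CZ"
Token 3: backref(off=1, len=3). Buffer before: "CZ" (len 2)
  byte 1: read out[1]='Z', append. Buffer now: "CZZ"
  byte 2: read out[2]='Z', append. Buffer now: "CZZZ"
  byte 3: read out[3]='Z', append. Buffer now: "CZZZZ"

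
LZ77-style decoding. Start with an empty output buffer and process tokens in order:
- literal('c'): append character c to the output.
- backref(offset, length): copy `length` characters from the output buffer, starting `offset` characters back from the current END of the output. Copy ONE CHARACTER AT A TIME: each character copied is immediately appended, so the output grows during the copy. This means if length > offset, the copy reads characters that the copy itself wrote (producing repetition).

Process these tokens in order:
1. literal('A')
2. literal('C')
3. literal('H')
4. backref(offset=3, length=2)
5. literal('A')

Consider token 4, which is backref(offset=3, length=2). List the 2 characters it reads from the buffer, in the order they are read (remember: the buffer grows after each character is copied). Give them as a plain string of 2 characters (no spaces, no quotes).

Token 1: literal('A'). Output: "A"
Token 2: literal('C'). Output: "AC"
Token 3: literal('H'). Output: "ACH"
Token 4: backref(off=3, len=2). Buffer before: "ACH" (len 3)
  byte 1: read out[0]='A', append. Buffer now: "ACHA"
  byte 2: read out[1]='C', append. Buffer now: "ACHAC"

Answer: AC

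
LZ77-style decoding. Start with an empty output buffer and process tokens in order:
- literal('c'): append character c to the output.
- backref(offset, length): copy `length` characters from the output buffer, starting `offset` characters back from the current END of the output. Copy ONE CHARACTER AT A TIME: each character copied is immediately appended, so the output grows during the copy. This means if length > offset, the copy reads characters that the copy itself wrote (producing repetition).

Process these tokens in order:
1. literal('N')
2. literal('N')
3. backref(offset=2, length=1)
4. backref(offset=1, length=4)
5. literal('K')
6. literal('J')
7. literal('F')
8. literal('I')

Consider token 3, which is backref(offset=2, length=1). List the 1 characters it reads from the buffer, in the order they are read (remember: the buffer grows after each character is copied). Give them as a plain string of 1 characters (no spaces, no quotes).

Answer: N

Derivation:
Token 1: literal('N'). Output: "N"
Token 2: literal('N'). Output: "NN"
Token 3: backref(off=2, len=1). Buffer before: "NN" (len 2)
  byte 1: read out[0]='N', append. Buffer now: "NNN"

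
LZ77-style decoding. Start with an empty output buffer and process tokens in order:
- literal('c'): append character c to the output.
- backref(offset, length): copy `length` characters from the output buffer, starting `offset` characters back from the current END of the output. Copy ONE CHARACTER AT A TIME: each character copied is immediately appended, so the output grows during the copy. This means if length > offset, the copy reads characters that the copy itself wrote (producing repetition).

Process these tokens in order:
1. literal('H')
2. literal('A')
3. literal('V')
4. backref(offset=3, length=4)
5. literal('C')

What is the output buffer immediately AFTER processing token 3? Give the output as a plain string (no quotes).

Token 1: literal('H'). Output: "H"
Token 2: literal('A'). Output: "HA"
Token 3: literal('V'). Output: "HAV"

Answer: HAV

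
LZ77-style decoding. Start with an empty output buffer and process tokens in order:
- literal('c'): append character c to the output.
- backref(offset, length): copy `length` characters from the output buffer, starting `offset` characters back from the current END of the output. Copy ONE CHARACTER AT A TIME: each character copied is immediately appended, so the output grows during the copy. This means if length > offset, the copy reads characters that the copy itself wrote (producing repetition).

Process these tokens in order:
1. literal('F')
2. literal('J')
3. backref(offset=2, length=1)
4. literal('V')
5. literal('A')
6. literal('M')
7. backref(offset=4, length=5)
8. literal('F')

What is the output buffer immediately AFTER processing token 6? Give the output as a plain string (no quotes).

Token 1: literal('F'). Output: "F"
Token 2: literal('J'). Output: "FJ"
Token 3: backref(off=2, len=1). Copied 'F' from pos 0. Output: "FJF"
Token 4: literal('V'). Output: "FJFV"
Token 5: literal('A'). Output: "FJFVA"
Token 6: literal('M'). Output: "FJFVAM"

Answer: FJFVAM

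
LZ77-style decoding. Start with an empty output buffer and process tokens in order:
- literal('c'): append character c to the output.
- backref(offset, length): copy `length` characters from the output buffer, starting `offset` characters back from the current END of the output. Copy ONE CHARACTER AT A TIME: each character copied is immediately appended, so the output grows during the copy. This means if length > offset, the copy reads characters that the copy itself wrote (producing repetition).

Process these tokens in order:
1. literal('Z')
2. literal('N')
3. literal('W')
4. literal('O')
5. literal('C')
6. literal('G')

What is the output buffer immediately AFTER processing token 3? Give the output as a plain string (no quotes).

Token 1: literal('Z'). Output: "Z"
Token 2: literal('N'). Output: "ZN"
Token 3: literal('W'). Output: "ZNW"

Answer: ZNW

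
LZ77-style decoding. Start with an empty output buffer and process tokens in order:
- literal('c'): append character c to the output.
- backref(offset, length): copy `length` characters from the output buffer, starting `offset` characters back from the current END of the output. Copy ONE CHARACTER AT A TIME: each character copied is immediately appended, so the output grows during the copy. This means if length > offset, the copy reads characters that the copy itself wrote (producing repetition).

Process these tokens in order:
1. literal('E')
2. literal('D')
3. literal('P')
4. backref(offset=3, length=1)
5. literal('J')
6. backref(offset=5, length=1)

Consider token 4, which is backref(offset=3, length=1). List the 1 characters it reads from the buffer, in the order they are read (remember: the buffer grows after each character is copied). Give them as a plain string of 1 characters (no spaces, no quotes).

Answer: E

Derivation:
Token 1: literal('E'). Output: "E"
Token 2: literal('D'). Output: "ED"
Token 3: literal('P'). Output: "EDP"
Token 4: backref(off=3, len=1). Buffer before: "EDP" (len 3)
  byte 1: read out[0]='E', append. Buffer now: "EDPE"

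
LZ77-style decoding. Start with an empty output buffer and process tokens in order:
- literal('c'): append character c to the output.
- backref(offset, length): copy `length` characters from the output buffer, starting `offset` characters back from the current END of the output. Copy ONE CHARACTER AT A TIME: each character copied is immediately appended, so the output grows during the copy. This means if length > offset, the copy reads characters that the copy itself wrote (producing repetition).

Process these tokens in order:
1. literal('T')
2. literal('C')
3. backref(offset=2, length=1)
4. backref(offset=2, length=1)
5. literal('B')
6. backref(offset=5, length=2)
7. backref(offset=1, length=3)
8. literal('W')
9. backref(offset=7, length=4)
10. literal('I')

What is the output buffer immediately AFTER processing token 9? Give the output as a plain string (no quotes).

Answer: TCTCBTCCCCWBTCC

Derivation:
Token 1: literal('T'). Output: "T"
Token 2: literal('C'). Output: "TC"
Token 3: backref(off=2, len=1). Copied 'T' from pos 0. Output: "TCT"
Token 4: backref(off=2, len=1). Copied 'C' from pos 1. Output: "TCTC"
Token 5: literal('B'). Output: "TCTCB"
Token 6: backref(off=5, len=2). Copied 'TC' from pos 0. Output: "TCTCBTC"
Token 7: backref(off=1, len=3) (overlapping!). Copied 'CCC' from pos 6. Output: "TCTCBTCCCC"
Token 8: literal('W'). Output: "TCTCBTCCCCW"
Token 9: backref(off=7, len=4). Copied 'BTCC' from pos 4. Output: "TCTCBTCCCCWBTCC"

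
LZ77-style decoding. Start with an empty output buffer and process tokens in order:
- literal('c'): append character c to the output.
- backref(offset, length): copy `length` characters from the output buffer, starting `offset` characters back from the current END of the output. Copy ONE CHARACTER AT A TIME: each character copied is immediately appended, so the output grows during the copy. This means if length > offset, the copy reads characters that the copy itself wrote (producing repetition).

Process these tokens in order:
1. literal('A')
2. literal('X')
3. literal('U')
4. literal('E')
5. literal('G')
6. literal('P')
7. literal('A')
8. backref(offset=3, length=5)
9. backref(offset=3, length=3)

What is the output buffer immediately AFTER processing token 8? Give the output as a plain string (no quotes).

Answer: AXUEGPAGPAGP

Derivation:
Token 1: literal('A'). Output: "A"
Token 2: literal('X'). Output: "AX"
Token 3: literal('U'). Output: "AXU"
Token 4: literal('E'). Output: "AXUE"
Token 5: literal('G'). Output: "AXUEG"
Token 6: literal('P'). Output: "AXUEGP"
Token 7: literal('A'). Output: "AXUEGPA"
Token 8: backref(off=3, len=5) (overlapping!). Copied 'GPAGP' from pos 4. Output: "AXUEGPAGPAGP"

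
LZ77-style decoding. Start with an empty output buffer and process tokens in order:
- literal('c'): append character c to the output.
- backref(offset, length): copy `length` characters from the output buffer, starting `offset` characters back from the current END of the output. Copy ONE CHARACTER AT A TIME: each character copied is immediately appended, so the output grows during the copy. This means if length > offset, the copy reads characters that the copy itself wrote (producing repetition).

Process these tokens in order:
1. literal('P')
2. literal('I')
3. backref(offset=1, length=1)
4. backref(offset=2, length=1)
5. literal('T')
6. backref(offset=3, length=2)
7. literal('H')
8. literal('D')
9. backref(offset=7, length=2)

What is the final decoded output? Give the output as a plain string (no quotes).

Token 1: literal('P'). Output: "P"
Token 2: literal('I'). Output: "PI"
Token 3: backref(off=1, len=1). Copied 'I' from pos 1. Output: "PII"
Token 4: backref(off=2, len=1). Copied 'I' from pos 1. Output: "PIII"
Token 5: literal('T'). Output: "PIIIT"
Token 6: backref(off=3, len=2). Copied 'II' from pos 2. Output: "PIIITII"
Token 7: literal('H'). Output: "PIIITIIH"
Token 8: literal('D'). Output: "PIIITIIHD"
Token 9: backref(off=7, len=2). Copied 'II' from pos 2. Output: "PIIITIIHDII"

Answer: PIIITIIHDII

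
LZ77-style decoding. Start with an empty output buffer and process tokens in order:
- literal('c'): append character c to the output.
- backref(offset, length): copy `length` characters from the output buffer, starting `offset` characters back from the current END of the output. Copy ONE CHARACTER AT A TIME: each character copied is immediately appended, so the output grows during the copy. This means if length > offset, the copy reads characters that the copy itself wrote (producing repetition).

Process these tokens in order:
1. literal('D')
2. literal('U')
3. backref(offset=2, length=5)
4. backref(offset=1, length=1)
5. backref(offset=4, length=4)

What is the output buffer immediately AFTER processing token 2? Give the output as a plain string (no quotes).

Answer: DU

Derivation:
Token 1: literal('D'). Output: "D"
Token 2: literal('U'). Output: "DU"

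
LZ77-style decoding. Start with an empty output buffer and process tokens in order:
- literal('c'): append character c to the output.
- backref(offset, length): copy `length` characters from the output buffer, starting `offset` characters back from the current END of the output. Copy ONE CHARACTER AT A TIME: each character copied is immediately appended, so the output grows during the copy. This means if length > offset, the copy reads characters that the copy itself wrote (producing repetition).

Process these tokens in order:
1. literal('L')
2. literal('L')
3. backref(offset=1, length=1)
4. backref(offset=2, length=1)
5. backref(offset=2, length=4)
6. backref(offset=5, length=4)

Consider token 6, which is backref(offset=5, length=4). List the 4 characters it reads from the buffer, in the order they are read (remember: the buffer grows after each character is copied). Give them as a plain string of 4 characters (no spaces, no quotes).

Answer: LLLL

Derivation:
Token 1: literal('L'). Output: "L"
Token 2: literal('L'). Output: "LL"
Token 3: backref(off=1, len=1). Copied 'L' from pos 1. Output: "LLL"
Token 4: backref(off=2, len=1). Copied 'L' from pos 1. Output: "LLLL"
Token 5: backref(off=2, len=4) (overlapping!). Copied 'LLLL' from pos 2. Output: "LLLLLLLL"
Token 6: backref(off=5, len=4). Buffer before: "LLLLLLLL" (len 8)
  byte 1: read out[3]='L', append. Buffer now: "LLLLLLLLL"
  byte 2: read out[4]='L', append. Buffer now: "LLLLLLLLLL"
  byte 3: read out[5]='L', append. Buffer now: "LLLLLLLLLLL"
  byte 4: read out[6]='L', append. Buffer now: "LLLLLLLLLLLL"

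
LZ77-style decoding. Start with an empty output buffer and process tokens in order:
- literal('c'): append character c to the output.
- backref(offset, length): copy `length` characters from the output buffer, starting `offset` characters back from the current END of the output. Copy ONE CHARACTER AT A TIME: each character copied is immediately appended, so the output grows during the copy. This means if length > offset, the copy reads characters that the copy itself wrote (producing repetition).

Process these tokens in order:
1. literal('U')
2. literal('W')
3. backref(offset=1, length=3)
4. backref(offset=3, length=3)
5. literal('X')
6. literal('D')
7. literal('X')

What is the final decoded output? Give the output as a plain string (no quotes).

Answer: UWWWWWWWXDX

Derivation:
Token 1: literal('U'). Output: "U"
Token 2: literal('W'). Output: "UW"
Token 3: backref(off=1, len=3) (overlapping!). Copied 'WWW' from pos 1. Output: "UWWWW"
Token 4: backref(off=3, len=3). Copied 'WWW' from pos 2. Output: "UWWWWWWW"
Token 5: literal('X'). Output: "UWWWWWWWX"
Token 6: literal('D'). Output: "UWWWWWWWXD"
Token 7: literal('X'). Output: "UWWWWWWWXDX"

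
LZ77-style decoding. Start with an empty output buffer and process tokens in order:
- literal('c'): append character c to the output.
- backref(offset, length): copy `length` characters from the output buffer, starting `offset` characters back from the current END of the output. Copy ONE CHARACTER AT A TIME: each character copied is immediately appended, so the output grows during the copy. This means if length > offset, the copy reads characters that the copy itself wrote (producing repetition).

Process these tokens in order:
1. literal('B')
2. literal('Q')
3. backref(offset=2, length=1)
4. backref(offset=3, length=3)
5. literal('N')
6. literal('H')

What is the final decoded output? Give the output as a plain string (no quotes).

Answer: BQBBQBNH

Derivation:
Token 1: literal('B'). Output: "B"
Token 2: literal('Q'). Output: "BQ"
Token 3: backref(off=2, len=1). Copied 'B' from pos 0. Output: "BQB"
Token 4: backref(off=3, len=3). Copied 'BQB' from pos 0. Output: "BQBBQB"
Token 5: literal('N'). Output: "BQBBQBN"
Token 6: literal('H'). Output: "BQBBQBNH"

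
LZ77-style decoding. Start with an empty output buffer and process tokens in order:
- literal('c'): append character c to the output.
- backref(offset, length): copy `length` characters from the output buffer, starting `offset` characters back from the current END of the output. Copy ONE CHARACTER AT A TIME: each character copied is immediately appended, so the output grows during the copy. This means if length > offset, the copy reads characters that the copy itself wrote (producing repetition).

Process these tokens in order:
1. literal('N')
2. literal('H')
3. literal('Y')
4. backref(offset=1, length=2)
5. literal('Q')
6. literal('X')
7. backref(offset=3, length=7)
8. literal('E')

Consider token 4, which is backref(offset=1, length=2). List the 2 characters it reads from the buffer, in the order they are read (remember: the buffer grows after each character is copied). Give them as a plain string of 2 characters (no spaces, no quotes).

Answer: YY

Derivation:
Token 1: literal('N'). Output: "N"
Token 2: literal('H'). Output: "NH"
Token 3: literal('Y'). Output: "NHY"
Token 4: backref(off=1, len=2). Buffer before: "NHY" (len 3)
  byte 1: read out[2]='Y', append. Buffer now: "NHYY"
  byte 2: read out[3]='Y', append. Buffer now: "NHYYY"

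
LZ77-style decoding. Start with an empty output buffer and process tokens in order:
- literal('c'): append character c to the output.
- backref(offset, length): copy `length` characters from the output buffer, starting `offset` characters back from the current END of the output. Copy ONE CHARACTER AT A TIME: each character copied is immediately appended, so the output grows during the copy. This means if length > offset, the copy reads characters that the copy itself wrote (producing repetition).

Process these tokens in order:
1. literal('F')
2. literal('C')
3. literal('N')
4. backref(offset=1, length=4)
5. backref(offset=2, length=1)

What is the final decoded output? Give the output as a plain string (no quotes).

Answer: FCNNNNNN

Derivation:
Token 1: literal('F'). Output: "F"
Token 2: literal('C'). Output: "FC"
Token 3: literal('N'). Output: "FCN"
Token 4: backref(off=1, len=4) (overlapping!). Copied 'NNNN' from pos 2. Output: "FCNNNNN"
Token 5: backref(off=2, len=1). Copied 'N' from pos 5. Output: "FCNNNNNN"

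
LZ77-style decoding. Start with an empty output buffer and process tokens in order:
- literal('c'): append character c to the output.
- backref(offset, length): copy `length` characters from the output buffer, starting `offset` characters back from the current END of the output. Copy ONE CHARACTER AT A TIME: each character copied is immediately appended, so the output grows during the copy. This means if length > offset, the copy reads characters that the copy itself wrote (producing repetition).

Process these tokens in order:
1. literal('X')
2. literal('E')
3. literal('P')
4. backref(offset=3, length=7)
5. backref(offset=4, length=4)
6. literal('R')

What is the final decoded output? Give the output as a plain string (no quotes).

Answer: XEPXEPXEPXXEPXR

Derivation:
Token 1: literal('X'). Output: "X"
Token 2: literal('E'). Output: "XE"
Token 3: literal('P'). Output: "XEP"
Token 4: backref(off=3, len=7) (overlapping!). Copied 'XEPXEPX' from pos 0. Output: "XEPXEPXEPX"
Token 5: backref(off=4, len=4). Copied 'XEPX' from pos 6. Output: "XEPXEPXEPXXEPX"
Token 6: literal('R'). Output: "XEPXEPXEPXXEPXR"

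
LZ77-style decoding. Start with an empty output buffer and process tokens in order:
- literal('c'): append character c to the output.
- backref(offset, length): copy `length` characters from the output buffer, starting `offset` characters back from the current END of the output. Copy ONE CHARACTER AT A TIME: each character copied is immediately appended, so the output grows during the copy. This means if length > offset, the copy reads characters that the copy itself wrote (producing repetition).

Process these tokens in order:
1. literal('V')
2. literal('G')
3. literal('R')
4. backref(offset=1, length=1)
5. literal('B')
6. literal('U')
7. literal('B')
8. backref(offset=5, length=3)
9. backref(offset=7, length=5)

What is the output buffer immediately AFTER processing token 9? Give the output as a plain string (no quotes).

Answer: VGRRBUBRRBRBUBR

Derivation:
Token 1: literal('V'). Output: "V"
Token 2: literal('G'). Output: "VG"
Token 3: literal('R'). Output: "VGR"
Token 4: backref(off=1, len=1). Copied 'R' from pos 2. Output: "VGRR"
Token 5: literal('B'). Output: "VGRRB"
Token 6: literal('U'). Output: "VGRRBU"
Token 7: literal('B'). Output: "VGRRBUB"
Token 8: backref(off=5, len=3). Copied 'RRB' from pos 2. Output: "VGRRBUBRRB"
Token 9: backref(off=7, len=5). Copied 'RBUBR' from pos 3. Output: "VGRRBUBRRBRBUBR"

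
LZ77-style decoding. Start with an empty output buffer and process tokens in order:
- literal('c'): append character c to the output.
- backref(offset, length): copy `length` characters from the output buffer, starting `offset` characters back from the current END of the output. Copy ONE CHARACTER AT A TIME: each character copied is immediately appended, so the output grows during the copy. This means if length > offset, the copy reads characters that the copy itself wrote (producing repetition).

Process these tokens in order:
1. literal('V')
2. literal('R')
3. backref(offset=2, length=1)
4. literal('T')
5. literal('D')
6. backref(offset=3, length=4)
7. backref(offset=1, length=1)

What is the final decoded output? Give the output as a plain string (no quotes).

Token 1: literal('V'). Output: "V"
Token 2: literal('R'). Output: "VR"
Token 3: backref(off=2, len=1). Copied 'V' from pos 0. Output: "VRV"
Token 4: literal('T'). Output: "VRVT"
Token 5: literal('D'). Output: "VRVTD"
Token 6: backref(off=3, len=4) (overlapping!). Copied 'VTDV' from pos 2. Output: "VRVTDVTDV"
Token 7: backref(off=1, len=1). Copied 'V' from pos 8. Output: "VRVTDVTDVV"

Answer: VRVTDVTDVV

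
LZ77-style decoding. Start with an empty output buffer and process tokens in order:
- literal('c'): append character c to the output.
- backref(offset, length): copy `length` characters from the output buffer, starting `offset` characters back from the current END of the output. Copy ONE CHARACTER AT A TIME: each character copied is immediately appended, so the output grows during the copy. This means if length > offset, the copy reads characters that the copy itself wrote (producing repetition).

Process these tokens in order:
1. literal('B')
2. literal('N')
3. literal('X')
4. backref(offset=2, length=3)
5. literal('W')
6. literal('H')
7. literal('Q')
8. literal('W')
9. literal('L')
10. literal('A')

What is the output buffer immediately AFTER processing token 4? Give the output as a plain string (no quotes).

Answer: BNXNXN

Derivation:
Token 1: literal('B'). Output: "B"
Token 2: literal('N'). Output: "BN"
Token 3: literal('X'). Output: "BNX"
Token 4: backref(off=2, len=3) (overlapping!). Copied 'NXN' from pos 1. Output: "BNXNXN"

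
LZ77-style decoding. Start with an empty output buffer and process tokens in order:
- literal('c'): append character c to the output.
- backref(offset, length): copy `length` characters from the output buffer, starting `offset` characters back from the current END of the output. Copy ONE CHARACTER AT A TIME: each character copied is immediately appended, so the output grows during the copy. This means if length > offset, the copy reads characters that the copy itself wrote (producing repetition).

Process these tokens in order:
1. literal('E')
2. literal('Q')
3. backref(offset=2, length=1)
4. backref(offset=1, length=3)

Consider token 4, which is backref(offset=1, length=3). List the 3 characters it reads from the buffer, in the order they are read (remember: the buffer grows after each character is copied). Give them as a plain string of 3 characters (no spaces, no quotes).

Token 1: literal('E'). Output: "E"
Token 2: literal('Q'). Output: "EQ"
Token 3: backref(off=2, len=1). Copied 'E' from pos 0. Output: "EQE"
Token 4: backref(off=1, len=3). Buffer before: "EQE" (len 3)
  byte 1: read out[2]='E', append. Buffer now: "EQEE"
  byte 2: read out[3]='E', append. Buffer now: "EQEEE"
  byte 3: read out[4]='E', append. Buffer now: "EQEEEE"

Answer: EEE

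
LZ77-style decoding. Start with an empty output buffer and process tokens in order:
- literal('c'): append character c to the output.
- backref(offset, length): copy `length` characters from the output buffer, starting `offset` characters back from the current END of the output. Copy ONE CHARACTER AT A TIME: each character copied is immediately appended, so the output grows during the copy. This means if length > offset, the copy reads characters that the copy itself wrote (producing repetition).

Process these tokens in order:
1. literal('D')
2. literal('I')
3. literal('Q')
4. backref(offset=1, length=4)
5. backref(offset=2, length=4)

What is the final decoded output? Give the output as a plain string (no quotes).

Token 1: literal('D'). Output: "D"
Token 2: literal('I'). Output: "DI"
Token 3: literal('Q'). Output: "DIQ"
Token 4: backref(off=1, len=4) (overlapping!). Copied 'QQQQ' from pos 2. Output: "DIQQQQQ"
Token 5: backref(off=2, len=4) (overlapping!). Copied 'QQQQ' from pos 5. Output: "DIQQQQQQQQQ"

Answer: DIQQQQQQQQQ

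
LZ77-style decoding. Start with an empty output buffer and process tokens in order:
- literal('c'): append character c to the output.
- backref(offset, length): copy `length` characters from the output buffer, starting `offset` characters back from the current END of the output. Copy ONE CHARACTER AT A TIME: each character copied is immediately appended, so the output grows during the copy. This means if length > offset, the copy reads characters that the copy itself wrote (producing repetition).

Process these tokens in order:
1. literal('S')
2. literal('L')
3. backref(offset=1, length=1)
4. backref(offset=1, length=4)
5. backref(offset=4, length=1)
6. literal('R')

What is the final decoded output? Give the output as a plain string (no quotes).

Answer: SLLLLLLLR

Derivation:
Token 1: literal('S'). Output: "S"
Token 2: literal('L'). Output: "SL"
Token 3: backref(off=1, len=1). Copied 'L' from pos 1. Output: "SLL"
Token 4: backref(off=1, len=4) (overlapping!). Copied 'LLLL' from pos 2. Output: "SLLLLLL"
Token 5: backref(off=4, len=1). Copied 'L' from pos 3. Output: "SLLLLLLL"
Token 6: literal('R'). Output: "SLLLLLLLR"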